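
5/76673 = 5/76673 = 0.00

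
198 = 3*66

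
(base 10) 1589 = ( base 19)47C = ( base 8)3065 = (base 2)11000110101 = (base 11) 1215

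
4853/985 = 4 + 913/985= 4.93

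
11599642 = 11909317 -309675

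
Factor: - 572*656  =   - 2^6 * 11^1*13^1*41^1  =  - 375232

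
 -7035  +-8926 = - 15961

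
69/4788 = 23/1596 = 0.01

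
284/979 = 284/979 = 0.29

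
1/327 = 1/327 = 0.00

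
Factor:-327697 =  - 67^2 *73^1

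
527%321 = 206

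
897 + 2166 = 3063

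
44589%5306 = 2141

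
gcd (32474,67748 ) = 2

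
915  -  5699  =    -  4784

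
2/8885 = 2/8885 =0.00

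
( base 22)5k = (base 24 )5a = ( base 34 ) 3s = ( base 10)130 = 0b10000010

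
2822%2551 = 271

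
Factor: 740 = 2^2*5^1  *  37^1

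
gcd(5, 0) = 5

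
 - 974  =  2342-3316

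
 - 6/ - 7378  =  3/3689 = 0.00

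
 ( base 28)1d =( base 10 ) 41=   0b101001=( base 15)2b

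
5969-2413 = 3556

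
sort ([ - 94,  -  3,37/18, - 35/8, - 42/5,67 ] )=[-94, - 42/5, - 35/8, - 3,37/18,67]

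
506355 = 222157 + 284198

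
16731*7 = 117117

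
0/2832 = 0 = 0.00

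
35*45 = 1575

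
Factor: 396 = 2^2*3^2*11^1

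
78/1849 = 78/1849 = 0.04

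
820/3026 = 410/1513 = 0.27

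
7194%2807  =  1580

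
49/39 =49/39 = 1.26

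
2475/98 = 2475/98 = 25.26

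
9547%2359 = 111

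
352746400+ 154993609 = 507740009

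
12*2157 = 25884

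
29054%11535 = 5984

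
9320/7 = 1331 + 3/7 = 1331.43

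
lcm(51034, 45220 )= 3572380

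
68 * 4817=327556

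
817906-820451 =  - 2545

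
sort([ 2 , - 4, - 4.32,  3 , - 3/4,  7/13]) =[-4.32, - 4, - 3/4,7/13 , 2,3 ] 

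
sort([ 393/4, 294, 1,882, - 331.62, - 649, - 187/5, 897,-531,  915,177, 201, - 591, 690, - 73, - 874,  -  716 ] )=[ - 874, - 716,-649, - 591, - 531, - 331.62, - 73, - 187/5, 1, 393/4,177, 201, 294, 690,882,897, 915 ] 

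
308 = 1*308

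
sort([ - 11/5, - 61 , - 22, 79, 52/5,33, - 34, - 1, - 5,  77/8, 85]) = [- 61,-34, - 22,-5,- 11/5,- 1, 77/8, 52/5, 33,79, 85]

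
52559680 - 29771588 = 22788092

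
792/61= 12  +  60/61 = 12.98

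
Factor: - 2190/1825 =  - 6/5= - 2^1*3^1*5^(-1) 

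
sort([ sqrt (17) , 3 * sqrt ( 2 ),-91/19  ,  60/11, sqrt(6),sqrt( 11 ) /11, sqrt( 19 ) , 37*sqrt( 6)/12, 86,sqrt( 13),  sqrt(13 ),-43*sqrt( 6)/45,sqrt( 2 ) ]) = [-91/19, - 43*sqrt( 6 ) /45,sqrt( 11 )/11,sqrt( 2 ),sqrt(6),sqrt( 13),sqrt( 13), sqrt( 17),3*sqrt( 2),sqrt( 19 ),60/11,37 * sqrt( 6) /12 , 86]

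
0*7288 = 0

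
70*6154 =430780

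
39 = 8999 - 8960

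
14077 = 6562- -7515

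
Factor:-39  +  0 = -3^1* 13^1= - 39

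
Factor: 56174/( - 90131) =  - 2^1*193^(-1)*467^( - 1 )* 28087^1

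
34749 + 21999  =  56748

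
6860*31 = 212660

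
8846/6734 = 4423/3367 = 1.31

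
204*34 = 6936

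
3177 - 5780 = -2603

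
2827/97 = 2827/97  =  29.14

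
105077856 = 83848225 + 21229631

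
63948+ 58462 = 122410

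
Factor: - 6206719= - 6206719^1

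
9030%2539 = 1413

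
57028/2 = 28514 = 28514.00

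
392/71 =392/71 = 5.52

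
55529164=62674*886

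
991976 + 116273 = 1108249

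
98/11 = 8 + 10/11= 8.91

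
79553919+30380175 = 109934094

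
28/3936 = 7/984 = 0.01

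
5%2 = 1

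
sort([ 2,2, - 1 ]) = [-1, 2, 2]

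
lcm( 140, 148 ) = 5180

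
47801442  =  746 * 64077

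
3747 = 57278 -53531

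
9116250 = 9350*975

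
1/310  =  1/310 = 0.00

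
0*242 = 0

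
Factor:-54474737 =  - 54474737^1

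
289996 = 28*10357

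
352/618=176/309= 0.57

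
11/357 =11/357 = 0.03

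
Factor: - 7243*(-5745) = 3^1 * 5^1*383^1*7243^1 = 41611035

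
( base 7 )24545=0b1100100110100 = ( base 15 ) 1da2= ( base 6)45512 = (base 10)6452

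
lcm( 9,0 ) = 0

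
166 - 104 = 62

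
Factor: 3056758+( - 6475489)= - 3418731  =  - 3^2*379859^1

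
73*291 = 21243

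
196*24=4704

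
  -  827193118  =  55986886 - 883180004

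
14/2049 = 14/2049 =0.01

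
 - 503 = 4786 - 5289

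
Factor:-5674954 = -2^1*2837477^1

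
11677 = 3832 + 7845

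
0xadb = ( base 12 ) 1737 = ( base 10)2779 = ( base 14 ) 1027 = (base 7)11050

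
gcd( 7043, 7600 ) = 1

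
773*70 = 54110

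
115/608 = 115/608 = 0.19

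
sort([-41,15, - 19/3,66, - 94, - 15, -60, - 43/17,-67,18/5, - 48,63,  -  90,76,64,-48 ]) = [  -  94,-90, - 67,-60,- 48, - 48, - 41, - 15,-19/3,-43/17,18/5,15,63,64 , 66,76]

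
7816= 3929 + 3887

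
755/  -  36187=-755/36187 = -  0.02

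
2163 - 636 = 1527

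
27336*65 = 1776840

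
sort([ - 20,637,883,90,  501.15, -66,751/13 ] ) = [ - 66 , - 20,751/13,90, 501.15, 637,883 ]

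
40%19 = 2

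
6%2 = 0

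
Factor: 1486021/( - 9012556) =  - 2^( - 2 )*7^ ( - 1)*17^1 * 61^1 * 109^(- 1)*1433^1*2953^(-1)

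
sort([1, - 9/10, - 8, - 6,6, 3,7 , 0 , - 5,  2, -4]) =[ - 8, - 6, - 5, - 4, - 9/10, 0, 1,2 , 3,6,7]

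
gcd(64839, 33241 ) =1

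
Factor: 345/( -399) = -5^1*7^(  -  1)*19^( - 1 )*23^1  =  - 115/133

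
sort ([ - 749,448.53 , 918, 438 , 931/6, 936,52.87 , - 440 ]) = [ - 749,-440,52.87 , 931/6, 438, 448.53, 918 , 936 ]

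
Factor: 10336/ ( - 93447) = -2^5*3^( - 3) * 17^1*19^1*3461^( - 1 )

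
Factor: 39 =3^1*13^1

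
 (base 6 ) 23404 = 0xD3C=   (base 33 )33m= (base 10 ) 3388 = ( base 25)5ad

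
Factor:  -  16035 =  - 3^1*5^1*1069^1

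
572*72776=41627872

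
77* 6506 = 500962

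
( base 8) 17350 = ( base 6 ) 100344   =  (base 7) 32032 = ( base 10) 7912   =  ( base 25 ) CGC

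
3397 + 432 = 3829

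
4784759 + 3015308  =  7800067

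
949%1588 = 949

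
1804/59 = 1804/59=30.58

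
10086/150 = 67 +6/25 = 67.24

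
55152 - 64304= - 9152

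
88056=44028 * 2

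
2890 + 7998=10888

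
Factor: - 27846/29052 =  - 2^( - 1)*3^( - 1)*7^1*13^1*17^1*269^( -1 ) = - 1547/1614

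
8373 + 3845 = 12218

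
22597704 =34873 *648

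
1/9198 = 1/9198 =0.00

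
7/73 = 7/73 = 0.10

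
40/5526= 20/2763 = 0.01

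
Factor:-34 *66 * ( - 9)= 20196= 2^2* 3^3*11^1 * 17^1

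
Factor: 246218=2^1 * 7^1*43^1*409^1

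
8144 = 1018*8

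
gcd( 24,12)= 12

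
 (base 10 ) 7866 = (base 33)77C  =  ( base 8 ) 17272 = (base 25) ceg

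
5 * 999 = 4995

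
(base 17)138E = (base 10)5930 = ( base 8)13452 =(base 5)142210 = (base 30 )6HK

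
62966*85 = 5352110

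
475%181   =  113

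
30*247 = 7410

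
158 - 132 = 26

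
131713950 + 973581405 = 1105295355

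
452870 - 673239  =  -220369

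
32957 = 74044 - 41087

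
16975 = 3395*5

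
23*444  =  10212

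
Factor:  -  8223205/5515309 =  - 5^1 *43^ (  -  1 ) * 47^( - 1)  *  2729^(-1 )*1644641^1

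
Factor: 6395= 5^1*1279^1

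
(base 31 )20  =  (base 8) 76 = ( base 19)35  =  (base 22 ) 2i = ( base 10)62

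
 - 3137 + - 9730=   -  12867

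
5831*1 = 5831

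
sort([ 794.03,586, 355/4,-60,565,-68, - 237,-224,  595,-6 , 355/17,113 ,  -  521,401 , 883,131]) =[ - 521,-237 ,-224,  -  68,-60 , - 6,355/17,  355/4,113, 131, 401 , 565, 586,  595 , 794.03 , 883] 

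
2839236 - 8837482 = - 5998246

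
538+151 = 689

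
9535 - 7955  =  1580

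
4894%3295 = 1599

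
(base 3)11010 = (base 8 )157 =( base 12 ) 93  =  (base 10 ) 111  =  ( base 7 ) 216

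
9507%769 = 279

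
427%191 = 45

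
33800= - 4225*( -8)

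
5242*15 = 78630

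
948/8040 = 79/670 = 0.12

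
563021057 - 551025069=11995988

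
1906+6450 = 8356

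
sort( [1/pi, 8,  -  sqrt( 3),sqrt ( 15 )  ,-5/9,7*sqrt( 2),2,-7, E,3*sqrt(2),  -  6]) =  [ - 7, - 6, - sqrt(3 ), - 5/9, 1/pi, 2,E, sqrt( 15), 3*sqrt(2),8, 7 *sqrt(2) ]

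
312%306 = 6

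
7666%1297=1181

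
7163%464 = 203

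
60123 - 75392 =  - 15269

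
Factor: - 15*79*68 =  - 2^2*3^1*5^1*17^1* 79^1 = -  80580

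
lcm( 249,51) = 4233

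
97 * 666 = 64602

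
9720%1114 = 808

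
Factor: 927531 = 3^5 * 11^1 *347^1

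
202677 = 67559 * 3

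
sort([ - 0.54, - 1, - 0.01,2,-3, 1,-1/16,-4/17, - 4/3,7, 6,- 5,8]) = [ - 5, - 3 , - 4/3,-1, - 0.54, - 4/17, - 1/16,  -  0.01 , 1,  2,6,7, 8] 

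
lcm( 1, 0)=0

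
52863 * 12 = 634356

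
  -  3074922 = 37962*( -81) 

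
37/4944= 37/4944= 0.01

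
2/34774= 1/17387=0.00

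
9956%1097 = 83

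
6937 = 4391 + 2546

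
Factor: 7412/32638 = 3706/16319 = 2^1*17^1 * 109^1*16319^( - 1 ) 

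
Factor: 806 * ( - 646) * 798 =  - 415499448 =- 2^3*3^1*7^1* 13^1*17^1*19^2* 31^1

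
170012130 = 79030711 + 90981419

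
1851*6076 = 11246676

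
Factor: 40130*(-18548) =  - 2^3*5^1*4013^1*4637^1  =  - 744331240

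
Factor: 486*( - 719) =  - 349434 = - 2^1*3^5  *  719^1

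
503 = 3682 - 3179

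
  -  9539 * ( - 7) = 66773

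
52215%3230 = 535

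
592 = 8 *74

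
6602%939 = 29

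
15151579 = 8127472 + 7024107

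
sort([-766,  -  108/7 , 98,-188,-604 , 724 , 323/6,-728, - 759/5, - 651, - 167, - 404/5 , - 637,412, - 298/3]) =[-766,-728, - 651, - 637, - 604,-188, - 167 , - 759/5, -298/3, - 404/5,  -  108/7,323/6,98 , 412, 724 ]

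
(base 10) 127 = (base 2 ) 1111111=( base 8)177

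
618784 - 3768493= - 3149709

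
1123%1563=1123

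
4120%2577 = 1543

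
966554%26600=8954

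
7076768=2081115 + 4995653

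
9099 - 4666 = 4433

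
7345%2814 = 1717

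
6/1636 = 3/818 = 0.00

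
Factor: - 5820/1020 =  - 17^( - 1)*97^1 = - 97/17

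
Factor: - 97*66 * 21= -134442=-  2^1*3^2*7^1*11^1*97^1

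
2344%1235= 1109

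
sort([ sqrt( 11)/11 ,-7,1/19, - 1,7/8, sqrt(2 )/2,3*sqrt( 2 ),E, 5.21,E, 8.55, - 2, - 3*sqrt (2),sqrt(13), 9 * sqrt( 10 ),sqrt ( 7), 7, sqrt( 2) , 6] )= [ - 7, - 3*sqrt(2), - 2, - 1,1/19, sqrt (11 ) /11,  sqrt ( 2)/2,7/8 , sqrt( 2 ),  sqrt(7),E , E, sqrt(13 ),3*sqrt( 2), 5.21,6, 7,8.55,9*sqrt(10 ) ] 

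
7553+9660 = 17213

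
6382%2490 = 1402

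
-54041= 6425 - 60466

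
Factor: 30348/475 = 2^2*3^3*5^( - 2) * 19^(  -  1)*281^1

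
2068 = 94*22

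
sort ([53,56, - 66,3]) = [  -  66, 3, 53,56 ]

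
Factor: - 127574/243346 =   -  227^1*433^(  -  1 ) = -227/433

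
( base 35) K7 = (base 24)15b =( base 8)1303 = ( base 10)707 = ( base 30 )nh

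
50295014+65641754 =115936768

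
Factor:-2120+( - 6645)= - 5^1*1753^1 =- 8765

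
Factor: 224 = 2^5*7^1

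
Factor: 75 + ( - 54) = 3^1*7^1 = 21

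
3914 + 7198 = 11112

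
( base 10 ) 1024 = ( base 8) 2000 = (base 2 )10000000000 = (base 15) 484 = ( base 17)394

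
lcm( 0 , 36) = 0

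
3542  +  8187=11729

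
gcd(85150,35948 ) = 2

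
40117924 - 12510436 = 27607488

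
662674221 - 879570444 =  - 216896223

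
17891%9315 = 8576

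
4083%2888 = 1195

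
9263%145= 128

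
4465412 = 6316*707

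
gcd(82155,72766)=1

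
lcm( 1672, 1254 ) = 5016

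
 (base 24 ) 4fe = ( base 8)5166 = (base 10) 2678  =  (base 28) 3BI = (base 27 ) 3I5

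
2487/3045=829/1015 =0.82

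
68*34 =2312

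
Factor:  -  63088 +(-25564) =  - 88652 = - 2^2 * 37^1 *599^1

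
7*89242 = 624694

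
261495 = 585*447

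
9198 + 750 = 9948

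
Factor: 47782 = 2^1 * 7^1*3413^1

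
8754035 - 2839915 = 5914120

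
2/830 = 1/415 = 0.00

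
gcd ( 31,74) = 1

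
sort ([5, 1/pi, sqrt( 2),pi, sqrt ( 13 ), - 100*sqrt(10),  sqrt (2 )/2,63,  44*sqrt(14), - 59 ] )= [ - 100 *sqrt( 10 ), - 59, 1/pi,sqrt (2 )/2,sqrt(2), pi,  sqrt( 13 ), 5, 63 , 44 * sqrt(14 ) ] 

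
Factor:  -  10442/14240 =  - 2^(-4)*5^( - 1)*23^1*89^(  -  1 )*227^1 = - 5221/7120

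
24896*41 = 1020736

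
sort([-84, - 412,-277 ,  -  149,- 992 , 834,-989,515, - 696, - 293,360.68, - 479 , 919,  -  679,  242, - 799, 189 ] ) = [-992, - 989,-799, - 696 , -679, - 479, - 412, - 293, - 277, - 149, - 84,189,242,360.68, 515, 834,919]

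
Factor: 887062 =2^1*11^1*61^1*661^1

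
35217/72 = 489 + 1/8 = 489.12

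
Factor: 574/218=7^1*41^1*109^(-1) = 287/109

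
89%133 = 89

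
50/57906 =25/28953 = 0.00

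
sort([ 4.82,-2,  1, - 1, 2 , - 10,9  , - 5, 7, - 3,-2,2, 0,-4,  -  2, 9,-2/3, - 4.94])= [ - 10, - 5, - 4.94, - 4, - 3,-2,-2,-2,-1, - 2/3,0, 1, 2,2,4.82, 7,  9, 9 ] 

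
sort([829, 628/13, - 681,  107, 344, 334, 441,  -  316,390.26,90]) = [-681, - 316, 628/13,90,107,334, 344 , 390.26, 441, 829] 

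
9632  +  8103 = 17735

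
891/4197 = 297/1399  =  0.21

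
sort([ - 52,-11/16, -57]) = [  -  57, - 52, - 11/16]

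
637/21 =30+1/3 =30.33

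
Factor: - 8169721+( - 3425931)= - 11595652= -2^2*37^1*47^1*1667^1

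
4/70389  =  4/70389 = 0.00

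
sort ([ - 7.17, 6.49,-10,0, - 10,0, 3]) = [ - 10, - 10, -7.17,0, 0,3 , 6.49 ] 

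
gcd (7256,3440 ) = 8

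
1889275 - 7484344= - 5595069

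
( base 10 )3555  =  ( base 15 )10C0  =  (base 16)de3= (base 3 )11212200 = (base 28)4er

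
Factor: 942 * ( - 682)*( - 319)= 2^2*3^1*11^2*29^1*31^1*157^1  =  204939636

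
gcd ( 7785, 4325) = 865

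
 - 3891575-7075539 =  - 10967114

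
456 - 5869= - 5413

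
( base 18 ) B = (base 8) 13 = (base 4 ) 23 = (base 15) B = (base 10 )11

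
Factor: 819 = 3^2* 7^1 * 13^1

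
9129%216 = 57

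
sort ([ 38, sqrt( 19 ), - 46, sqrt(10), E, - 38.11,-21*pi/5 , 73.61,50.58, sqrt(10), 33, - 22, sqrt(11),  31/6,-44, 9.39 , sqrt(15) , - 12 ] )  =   [  -  46, - 44, - 38.11,-22, - 21 * pi/5, - 12, E, sqrt(10), sqrt( 10),  sqrt(11), sqrt( 15), sqrt(19),31/6, 9.39,33, 38  ,  50.58,73.61]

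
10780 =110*98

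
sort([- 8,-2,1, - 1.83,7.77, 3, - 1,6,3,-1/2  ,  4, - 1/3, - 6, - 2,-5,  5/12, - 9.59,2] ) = [ - 9.59, - 8, - 6, - 5, - 2,-2,-1.83, - 1,-1/2,-1/3,5/12,1 , 2,3,3, 4,6,  7.77]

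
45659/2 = 45659/2=22829.50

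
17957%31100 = 17957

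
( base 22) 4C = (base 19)55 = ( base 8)144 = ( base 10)100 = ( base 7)202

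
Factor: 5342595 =3^1 * 5^1*356173^1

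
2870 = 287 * 10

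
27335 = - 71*( -385 )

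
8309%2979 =2351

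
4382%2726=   1656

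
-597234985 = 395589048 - 992824033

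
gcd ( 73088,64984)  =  8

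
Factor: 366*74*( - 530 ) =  - 2^3 * 3^1*5^1*37^1 *53^1*61^1  =  - 14354520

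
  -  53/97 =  - 53/97 = -0.55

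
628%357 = 271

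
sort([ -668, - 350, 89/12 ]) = [-668, - 350, 89/12]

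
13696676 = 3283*4172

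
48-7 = 41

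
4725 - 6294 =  - 1569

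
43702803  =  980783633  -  937080830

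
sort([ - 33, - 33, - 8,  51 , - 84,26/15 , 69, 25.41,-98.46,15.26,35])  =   [ - 98.46 ,-84,  -  33, - 33, - 8,26/15,  15.26,  25.41,35,51,69] 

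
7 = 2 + 5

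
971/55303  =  971/55303=0.02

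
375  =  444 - 69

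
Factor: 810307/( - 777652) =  - 2^( - 2)*194413^( - 1) * 810307^1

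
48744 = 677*72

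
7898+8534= 16432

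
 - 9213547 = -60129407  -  -50915860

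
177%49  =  30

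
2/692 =1/346 = 0.00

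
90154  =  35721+54433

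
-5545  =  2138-7683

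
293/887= 293/887=0.33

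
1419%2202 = 1419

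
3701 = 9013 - 5312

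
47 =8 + 39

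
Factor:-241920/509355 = -2^8*7^(-2 )*11^(-1 ) =-256/539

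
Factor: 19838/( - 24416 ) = -2^( -4)*13^1 = - 13/16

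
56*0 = 0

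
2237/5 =2237/5 = 447.40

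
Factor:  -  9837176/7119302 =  - 2^2  *  139^ ( - 1)*25609^( - 1)*1229647^1 = -4918588/3559651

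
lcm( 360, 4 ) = 360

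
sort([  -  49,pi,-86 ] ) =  [-86, - 49, pi]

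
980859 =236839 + 744020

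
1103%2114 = 1103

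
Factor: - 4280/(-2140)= 2^1 =2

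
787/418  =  787/418=1.88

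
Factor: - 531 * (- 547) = 290457 = 3^2*59^1*547^1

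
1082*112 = 121184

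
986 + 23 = 1009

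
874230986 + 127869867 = 1002100853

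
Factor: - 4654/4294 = - 13^1*19^( - 1) * 113^( - 1)*179^1 = - 2327/2147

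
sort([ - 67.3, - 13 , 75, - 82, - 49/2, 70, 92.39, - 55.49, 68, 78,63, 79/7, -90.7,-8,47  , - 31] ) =[-90.7, - 82,- 67.3,  -  55.49, - 31, - 49/2,-13,-8, 79/7,47, 63,  68, 70,75 , 78,92.39]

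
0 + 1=1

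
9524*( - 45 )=-428580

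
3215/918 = 3 + 461/918 = 3.50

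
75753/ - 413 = -184+239/413 = - 183.42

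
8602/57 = 150 + 52/57 = 150.91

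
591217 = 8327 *71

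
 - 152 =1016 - 1168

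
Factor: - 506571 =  -3^1 *13^1*31^1*419^1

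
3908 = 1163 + 2745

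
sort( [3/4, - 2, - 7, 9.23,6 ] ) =[ -7,-2,3/4,6, 9.23]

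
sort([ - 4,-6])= [ - 6, - 4 ] 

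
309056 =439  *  704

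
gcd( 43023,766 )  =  1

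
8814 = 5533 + 3281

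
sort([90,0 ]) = [ 0,  90 ]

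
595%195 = 10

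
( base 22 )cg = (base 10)280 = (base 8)430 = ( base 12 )1B4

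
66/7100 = 33/3550 = 0.01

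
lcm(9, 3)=9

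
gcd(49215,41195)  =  5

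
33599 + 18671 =52270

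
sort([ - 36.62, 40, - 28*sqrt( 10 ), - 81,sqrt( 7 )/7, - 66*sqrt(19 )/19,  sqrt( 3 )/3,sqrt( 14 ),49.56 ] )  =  [  -  28 *sqrt( 10), - 81, - 36.62,-66 *sqrt(19) /19,sqrt( 7 ) /7,sqrt(3 ) /3, sqrt( 14 ),40,49.56]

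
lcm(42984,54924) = 988632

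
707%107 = 65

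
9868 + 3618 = 13486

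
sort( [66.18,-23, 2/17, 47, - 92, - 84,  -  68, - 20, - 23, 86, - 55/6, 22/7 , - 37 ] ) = [-92, - 84,  -  68, - 37, - 23, - 23, - 20, - 55/6,2/17 , 22/7, 47 , 66.18,  86 ] 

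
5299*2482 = 13152118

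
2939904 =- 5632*(  -  522) 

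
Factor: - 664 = - 2^3*83^1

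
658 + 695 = 1353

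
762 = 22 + 740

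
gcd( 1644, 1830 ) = 6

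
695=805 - 110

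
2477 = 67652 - 65175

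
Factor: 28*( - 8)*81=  - 18144  =  - 2^5*3^4*7^1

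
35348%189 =5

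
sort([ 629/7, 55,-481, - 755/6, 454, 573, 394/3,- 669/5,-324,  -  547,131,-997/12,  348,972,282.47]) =[ - 547,  -  481,  -  324, - 669/5,-755/6  , - 997/12, 55, 629/7, 131,394/3, 282.47 , 348, 454, 573, 972] 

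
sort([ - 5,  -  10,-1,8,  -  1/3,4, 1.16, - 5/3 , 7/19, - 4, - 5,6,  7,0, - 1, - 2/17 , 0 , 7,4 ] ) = [-10, - 5, - 5, - 4, - 5/3, -1, - 1, - 1/3,-2/17, 0,0,7/19,1.16,4, 4, 6,7,  7 , 8] 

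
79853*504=40245912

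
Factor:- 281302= - 2^1*7^1*71^1*283^1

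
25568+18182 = 43750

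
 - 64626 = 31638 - 96264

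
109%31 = 16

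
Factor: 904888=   2^3*113111^1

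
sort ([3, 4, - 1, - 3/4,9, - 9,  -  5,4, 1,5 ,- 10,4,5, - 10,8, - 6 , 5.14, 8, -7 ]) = [ - 10, - 10, - 9, - 7, - 6, - 5,  -  1, - 3/4,1,3,4,4, 4 , 5,5, 5.14, 8,8,9 ] 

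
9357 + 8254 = 17611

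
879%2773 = 879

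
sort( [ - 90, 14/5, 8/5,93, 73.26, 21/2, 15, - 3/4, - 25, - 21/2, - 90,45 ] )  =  [ - 90, - 90,  -  25 , -21/2, - 3/4, 8/5 , 14/5, 21/2, 15 , 45, 73.26,93]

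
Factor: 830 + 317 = 31^1*37^1= 1147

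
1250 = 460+790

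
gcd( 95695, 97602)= 1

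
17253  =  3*5751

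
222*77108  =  17117976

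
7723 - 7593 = 130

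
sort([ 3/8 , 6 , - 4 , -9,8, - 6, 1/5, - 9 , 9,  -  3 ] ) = [ - 9, - 9, - 6,-4, - 3,1/5, 3/8, 6, 8,9] 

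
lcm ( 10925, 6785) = 644575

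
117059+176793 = 293852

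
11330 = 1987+9343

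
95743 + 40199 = 135942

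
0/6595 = 0 = 0.00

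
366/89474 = 183/44737 =0.00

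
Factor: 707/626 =2^( - 1)*7^1*101^1 * 313^( - 1) 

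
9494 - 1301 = 8193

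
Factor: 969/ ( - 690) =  - 323/230 = - 2^( - 1)*5^( - 1)*17^1*19^1*23^( - 1 ) 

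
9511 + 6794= 16305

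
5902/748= 2951/374 = 7.89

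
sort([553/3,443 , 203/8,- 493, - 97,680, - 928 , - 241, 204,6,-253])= [ - 928, - 493,-253 ,- 241 , - 97, 6,203/8,553/3, 204,443,680 ]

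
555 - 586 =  - 31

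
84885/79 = 84885/79 = 1074.49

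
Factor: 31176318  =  2^1*3^1*41^1*126733^1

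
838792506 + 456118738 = 1294911244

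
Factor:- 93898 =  - 2^1*7^1*19^1* 353^1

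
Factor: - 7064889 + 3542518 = - 1667^1*2113^1 = - 3522371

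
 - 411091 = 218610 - 629701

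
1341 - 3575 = -2234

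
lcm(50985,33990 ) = 101970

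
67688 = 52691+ 14997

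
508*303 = 153924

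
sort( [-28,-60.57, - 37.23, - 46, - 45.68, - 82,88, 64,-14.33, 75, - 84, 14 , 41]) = [ - 84, - 82, - 60.57 , - 46, - 45.68, - 37.23 , - 28,-14.33,14 , 41,64,75,  88] 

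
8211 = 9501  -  1290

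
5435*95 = 516325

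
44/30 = 1 + 7/15 = 1.47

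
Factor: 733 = 733^1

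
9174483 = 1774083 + 7400400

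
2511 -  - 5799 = 8310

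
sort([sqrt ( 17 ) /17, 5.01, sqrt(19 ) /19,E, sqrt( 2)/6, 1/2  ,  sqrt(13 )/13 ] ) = [ sqrt( 19 ) /19,sqrt( 2 )/6,sqrt( 17)/17, sqrt(13 )/13, 1/2, E,5.01] 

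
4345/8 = 543+1/8 = 543.12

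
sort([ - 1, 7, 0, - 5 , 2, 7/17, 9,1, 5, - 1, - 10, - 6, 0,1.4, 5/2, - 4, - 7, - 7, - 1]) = [ - 10, - 7,-7, - 6,-5, - 4, - 1, - 1, - 1,0,0, 7/17, 1, 1.4, 2, 5/2,5,7, 9]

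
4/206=2/103 = 0.02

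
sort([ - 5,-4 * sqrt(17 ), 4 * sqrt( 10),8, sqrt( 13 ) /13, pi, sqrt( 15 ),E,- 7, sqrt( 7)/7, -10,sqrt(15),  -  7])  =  [  -  4*sqrt (17), - 10,-7, - 7, - 5, sqrt(13)/13, sqrt(7)/7, E, pi, sqrt( 15), sqrt (15 ), 8,  4*sqrt( 10) ]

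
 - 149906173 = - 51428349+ - 98477824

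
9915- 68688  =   - 58773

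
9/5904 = 1/656 = 0.00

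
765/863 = 765/863 = 0.89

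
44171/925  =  47 + 696/925= 47.75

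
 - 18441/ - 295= 62  +  151/295 = 62.51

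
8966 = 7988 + 978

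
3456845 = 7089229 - 3632384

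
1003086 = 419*2394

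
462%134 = 60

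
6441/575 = 11+116/575 = 11.20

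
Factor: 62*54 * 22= 2^3 * 3^3 * 11^1*31^1  =  73656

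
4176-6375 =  - 2199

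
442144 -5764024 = -5321880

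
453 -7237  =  - 6784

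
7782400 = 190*40960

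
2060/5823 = 2060/5823=0.35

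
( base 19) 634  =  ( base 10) 2227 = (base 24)3KJ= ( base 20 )5B7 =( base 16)8B3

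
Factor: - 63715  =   - 5^1*12743^1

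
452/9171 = 452/9171 = 0.05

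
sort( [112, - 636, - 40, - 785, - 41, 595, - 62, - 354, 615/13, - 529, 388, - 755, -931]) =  [ - 931,-785, - 755 , - 636, - 529, - 354,- 62, - 41,-40,615/13, 112, 388, 595] 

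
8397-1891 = 6506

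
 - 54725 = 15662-70387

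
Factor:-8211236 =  - 2^2*11^1*186619^1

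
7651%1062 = 217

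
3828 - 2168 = 1660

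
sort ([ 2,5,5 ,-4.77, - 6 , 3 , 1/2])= [-6, - 4.77,1/2, 2, 3,5 , 5]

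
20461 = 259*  79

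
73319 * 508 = 37246052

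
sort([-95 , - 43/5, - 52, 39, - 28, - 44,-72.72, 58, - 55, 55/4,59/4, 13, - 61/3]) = [ - 95,- 72.72,  -  55, - 52 , - 44, - 28, - 61/3, - 43/5, 13,55/4 , 59/4, 39, 58]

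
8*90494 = 723952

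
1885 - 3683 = -1798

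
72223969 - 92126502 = - 19902533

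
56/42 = 4/3 = 1.33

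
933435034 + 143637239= 1077072273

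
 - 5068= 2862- 7930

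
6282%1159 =487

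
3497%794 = 321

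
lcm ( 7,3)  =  21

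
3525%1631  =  263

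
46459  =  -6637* (-7) 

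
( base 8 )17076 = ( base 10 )7742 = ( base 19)1289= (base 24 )DAE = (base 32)7hu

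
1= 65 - 64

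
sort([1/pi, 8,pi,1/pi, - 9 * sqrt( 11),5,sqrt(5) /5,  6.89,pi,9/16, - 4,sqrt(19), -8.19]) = [-9*sqrt( 11 ), - 8.19,-4,  1/pi,1/pi,sqrt (5)/5,9/16, pi,pi,sqrt( 19 ),5, 6.89,8]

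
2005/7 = 2005/7 = 286.43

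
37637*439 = 16522643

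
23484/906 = 25 + 139/151 =25.92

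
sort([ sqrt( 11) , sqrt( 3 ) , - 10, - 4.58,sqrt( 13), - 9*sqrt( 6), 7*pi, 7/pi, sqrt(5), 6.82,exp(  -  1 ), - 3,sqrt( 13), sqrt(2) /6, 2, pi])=[ -9 * sqrt( 6),  -  10,- 4.58, - 3, sqrt( 2)/6,  exp ( - 1) , sqrt(3),2, 7/pi,sqrt( 5),pi, sqrt(11), sqrt(13 ), sqrt( 13 ), 6.82, 7*pi ]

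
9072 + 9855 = 18927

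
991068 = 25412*39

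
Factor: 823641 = 3^1*7^2* 13^1 * 431^1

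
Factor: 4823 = 7^1*13^1  *53^1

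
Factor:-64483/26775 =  - 3^( - 2)*5^( - 2) * 7^( - 1)*17^( - 1 ) * 64483^1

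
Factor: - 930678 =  - 2^1 * 3^1*7^1 *22159^1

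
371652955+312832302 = 684485257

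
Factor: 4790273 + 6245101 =11035374 = 2^1 * 3^1 * 7^1*262747^1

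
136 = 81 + 55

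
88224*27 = 2382048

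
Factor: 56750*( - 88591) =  - 2^1*5^3*227^1*88591^1 = - 5027539250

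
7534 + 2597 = 10131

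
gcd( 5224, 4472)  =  8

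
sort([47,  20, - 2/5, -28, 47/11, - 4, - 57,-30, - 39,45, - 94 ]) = [ - 94,-57, - 39, - 30, - 28, - 4, - 2/5,47/11,20, 45,  47] 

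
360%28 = 24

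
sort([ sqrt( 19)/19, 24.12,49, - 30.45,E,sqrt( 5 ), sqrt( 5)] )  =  [ - 30.45, sqrt( 19)/19, sqrt(5 ), sqrt( 5 ), E, 24.12, 49]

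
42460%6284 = 4756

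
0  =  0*65490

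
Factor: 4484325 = 3^1*5^2*59791^1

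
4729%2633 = 2096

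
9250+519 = 9769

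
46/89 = 46/89 = 0.52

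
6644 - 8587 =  - 1943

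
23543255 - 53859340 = - 30316085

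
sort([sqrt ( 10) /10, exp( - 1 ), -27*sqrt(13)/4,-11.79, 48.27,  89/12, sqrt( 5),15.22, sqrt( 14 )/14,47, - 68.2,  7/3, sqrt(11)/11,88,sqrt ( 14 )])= [ - 68.2, - 27*sqrt(13)/4, - 11.79, sqrt( 14)/14, sqrt(11 )/11,  sqrt(10 )/10, exp( - 1),sqrt( 5), 7/3, sqrt( 14),89/12, 15.22, 47,48.27,88 ] 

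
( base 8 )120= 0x50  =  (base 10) 80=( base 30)2K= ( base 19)44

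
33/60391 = 33/60391 = 0.00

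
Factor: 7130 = 2^1*5^1*23^1*31^1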